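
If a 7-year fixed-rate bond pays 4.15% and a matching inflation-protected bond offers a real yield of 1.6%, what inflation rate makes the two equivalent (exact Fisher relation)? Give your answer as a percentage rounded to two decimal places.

(1 + π) = (1 + i)/(1 + r) = 1.04150 / 1.01600 = 1.025098
Break-even inflation = 1.025098 − 1 → 2.51%.

2.51%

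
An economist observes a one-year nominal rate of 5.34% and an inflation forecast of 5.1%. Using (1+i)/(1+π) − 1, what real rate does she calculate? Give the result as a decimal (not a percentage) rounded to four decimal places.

By the Fisher relation, 1 + r = (1 + i)/(1 + π).
1 + r = 1.05340 / 1.05100 = 1.002284
r = 1.002284 − 1 = 0.2284%, i.e. 0.0023.

0.0023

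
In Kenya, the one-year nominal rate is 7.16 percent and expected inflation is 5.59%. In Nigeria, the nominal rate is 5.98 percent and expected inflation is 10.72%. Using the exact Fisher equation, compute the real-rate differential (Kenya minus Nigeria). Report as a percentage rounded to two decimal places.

5.77%

Kenya: (1 + 0.0716)/(1 + 0.0559) − 1 = 1.4869%
Nigeria: (1 + 0.0598)/(1 + 0.1072) − 1 = -4.2811%
Differential = 1.4869% − (-4.2811%) = 5.7680% → 5.77%.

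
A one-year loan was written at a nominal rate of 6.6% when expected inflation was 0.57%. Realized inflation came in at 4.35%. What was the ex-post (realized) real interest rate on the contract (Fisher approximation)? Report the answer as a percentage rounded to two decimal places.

Ex-post: 6.6% − 4.35% = 2.250%
So the realized real rate is 2.25%.

2.25%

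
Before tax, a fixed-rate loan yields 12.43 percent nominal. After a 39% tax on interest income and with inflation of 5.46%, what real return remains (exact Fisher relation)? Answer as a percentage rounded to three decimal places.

After-tax nominal return = 12.43% × (1 − 0.39) = 7.5823%.
1 + r = 1.075823 / 1.05460 = 1.020124
After-tax real rate = 1.020124 − 1 → 2.012%.

2.012%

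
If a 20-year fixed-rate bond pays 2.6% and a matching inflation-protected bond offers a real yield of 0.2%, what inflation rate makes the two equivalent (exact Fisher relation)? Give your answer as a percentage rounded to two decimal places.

2.40%

(1 + π) = (1 + i)/(1 + r) = 1.02600 / 1.00200 = 1.023952
Break-even inflation = 1.023952 − 1 → 2.40%.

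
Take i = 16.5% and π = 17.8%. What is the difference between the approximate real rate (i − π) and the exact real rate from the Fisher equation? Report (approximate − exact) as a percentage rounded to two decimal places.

-0.20%

Approximate: r ≈ 16.500% − 17.800% = -1.3000%
Exact: (1 + 0.1650)/(1 + 0.1780) − 1 = -1.1036%
Error = -1.3000% − (-1.1036%) = -0.1964% → -0.20%.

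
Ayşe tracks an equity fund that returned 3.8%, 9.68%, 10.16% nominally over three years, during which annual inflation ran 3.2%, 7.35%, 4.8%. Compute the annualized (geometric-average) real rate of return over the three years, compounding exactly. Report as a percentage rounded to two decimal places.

2.61%

Compound the nominal returns: 1.0380 × 1.0968 × 1.1016 = 1.254147805.
Compound inflation: 1.0320 × 1.0735 × 1.0480 = 1.161028896.
Deflate: 1.254147805 / 1.161028896 = 1.080203783.
Annualized real rate = 1.080203783^(1/3) − 1 = 2.60501% → 2.61%.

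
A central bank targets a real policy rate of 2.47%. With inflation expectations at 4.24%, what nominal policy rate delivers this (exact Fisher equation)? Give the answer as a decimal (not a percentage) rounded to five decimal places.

(1 + i) = (1 + r)(1 + π) = 1.02470 × 1.04240 = 1.06814728
i = 1.06814728 − 1, so the required nominal rate is 0.06815.

0.06815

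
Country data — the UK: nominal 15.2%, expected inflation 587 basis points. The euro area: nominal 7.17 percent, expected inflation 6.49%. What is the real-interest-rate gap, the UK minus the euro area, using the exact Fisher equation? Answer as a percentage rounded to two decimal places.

8.17%

The UK: (1 + 0.1520)/(1 + 0.0587) − 1 = 8.8127%
The euro area: (1 + 0.0717)/(1 + 0.0649) − 1 = 0.6386%
Differential = 8.8127% − 0.6386% = 8.1741% → 8.17%.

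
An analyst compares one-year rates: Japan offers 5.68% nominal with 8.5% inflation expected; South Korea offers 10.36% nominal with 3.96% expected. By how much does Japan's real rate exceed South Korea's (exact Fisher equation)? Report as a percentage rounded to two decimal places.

Japan: (1 + 0.0568)/(1 + 0.0850) − 1 = -2.5991%
South Korea: (1 + 0.1036)/(1 + 0.0396) − 1 = 6.1562%
Differential = -2.5991% − 6.1562% = -8.7553% → -8.76%.

-8.76%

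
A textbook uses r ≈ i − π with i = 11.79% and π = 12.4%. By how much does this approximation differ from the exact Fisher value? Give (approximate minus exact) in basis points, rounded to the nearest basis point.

-7 basis points

Approximate: r ≈ 11.790% − 12.400% = -0.6100%
Exact: (1 + 0.1179)/(1 + 0.1240) − 1 = -0.5427%
Error = -0.6100% − (-0.5427%) = -0.0673% → -7 basis points.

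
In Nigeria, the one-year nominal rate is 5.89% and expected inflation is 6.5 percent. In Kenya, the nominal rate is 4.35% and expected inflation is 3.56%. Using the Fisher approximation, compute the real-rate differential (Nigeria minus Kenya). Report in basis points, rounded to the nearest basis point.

Nigeria: 5.89% − 6.5% = -0.610%
Kenya: 4.35% − 3.56% = 0.790%
Differential = -1.400% → -140 basis points.

-140 basis points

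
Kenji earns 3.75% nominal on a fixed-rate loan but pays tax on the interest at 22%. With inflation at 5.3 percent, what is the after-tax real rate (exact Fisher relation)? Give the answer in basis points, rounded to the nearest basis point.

After-tax nominal return = 3.75% × (1 − 0.22) = 2.9250%.
1 + r = 1.02925 / 1.05300 = 0.977445
After-tax real rate = 0.977445 − 1 → -226 basis points.

-226 basis points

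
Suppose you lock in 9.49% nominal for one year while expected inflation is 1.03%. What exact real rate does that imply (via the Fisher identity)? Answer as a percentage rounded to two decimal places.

8.37%

By the Fisher identity, 1 + r = (1 + i)/(1 + π).
1 + r = 1.09490 / 1.01030 = 1.083738
r = 1.083738 − 1 = 8.3738%, i.e. 8.37%.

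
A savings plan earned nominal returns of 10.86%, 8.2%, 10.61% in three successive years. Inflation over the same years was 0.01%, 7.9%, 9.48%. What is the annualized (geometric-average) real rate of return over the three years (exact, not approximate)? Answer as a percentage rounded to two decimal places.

Compound the nominal returns: 1.1086 × 1.0820 × 1.1061 = 1.32677270.
Compound inflation: 1.0001 × 1.0790 × 1.0948 = 1.18140733.
Deflate: 1.32677270 / 1.18140733 = 1.12304424.
Annualized real rate = 1.12304424^(1/3) − 1 = 3.9439% → 3.94%.

3.94%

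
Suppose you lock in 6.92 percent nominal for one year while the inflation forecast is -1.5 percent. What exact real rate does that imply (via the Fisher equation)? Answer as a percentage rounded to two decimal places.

1 + r = 1.06920 / 0.98500 = 1.085482
r = 1.085482 − 1 = 8.5482%, i.e. 8.55%.

8.55%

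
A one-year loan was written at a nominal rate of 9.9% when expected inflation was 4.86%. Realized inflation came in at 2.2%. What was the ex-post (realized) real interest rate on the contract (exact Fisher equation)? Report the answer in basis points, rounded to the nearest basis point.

Ex-post: (1 + 0.0990)/(1 + 0.0220) − 1 = 7.5342%
So the realized real rate is 753 basis points.

753 basis points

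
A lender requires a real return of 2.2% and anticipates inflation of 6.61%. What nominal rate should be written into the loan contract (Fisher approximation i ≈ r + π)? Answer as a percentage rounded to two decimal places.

8.81%

i ≈ r + π = 2.2% + 6.61% = 8.81%.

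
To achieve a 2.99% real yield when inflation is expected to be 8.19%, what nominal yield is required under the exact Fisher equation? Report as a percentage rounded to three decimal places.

(1 + i) = (1 + r)(1 + π) = 1.02990 × 1.08190 = 1.11424881
i = 1.11424881 − 1, so the required nominal rate is 11.425%.

11.425%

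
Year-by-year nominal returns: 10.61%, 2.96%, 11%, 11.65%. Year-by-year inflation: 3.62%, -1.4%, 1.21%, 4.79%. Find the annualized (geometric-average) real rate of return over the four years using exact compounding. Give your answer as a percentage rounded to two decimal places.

6.83%

Nominal growth factor = 1.1061 × 1.0296 × 1.1100 × 1.1165 = 1.41138219
Price-level growth factor = 1.0362 × 0.9860 × 1.0121 × 1.0479 = 1.08358696
Real growth factor = 1.41138219 / 1.08358696 = 1.30250939
Annualized real rate = 1.30250939^(1/4) − 1 = 6.8305% → 6.83%.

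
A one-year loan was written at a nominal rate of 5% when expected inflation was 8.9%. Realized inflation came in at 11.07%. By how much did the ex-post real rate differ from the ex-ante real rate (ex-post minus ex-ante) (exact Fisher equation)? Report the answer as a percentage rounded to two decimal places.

Ex-ante: (1 + 0.0500)/(1 + 0.0890) − 1 = -3.5813%
Ex-post: (1 + 0.0500)/(1 + 0.1107) − 1 = -5.4650%
Difference (ex-post − ex-ante) = -1.8838% → -1.88%.

-1.88%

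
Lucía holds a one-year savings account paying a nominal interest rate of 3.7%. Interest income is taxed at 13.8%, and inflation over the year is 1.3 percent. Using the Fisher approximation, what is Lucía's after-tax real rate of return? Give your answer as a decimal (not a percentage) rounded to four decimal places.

0.0189

After-tax nominal return = 3.7% × (1 − 0.138) = 3.1894%.
r ≈ 3.1894% − 1.3% → 0.0189.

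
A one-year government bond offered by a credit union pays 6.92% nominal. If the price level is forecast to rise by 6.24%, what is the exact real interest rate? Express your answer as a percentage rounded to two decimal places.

0.64%

By the Fisher relation, 1 + r = (1 + i)/(1 + π).
1 + r = 1.06920 / 1.06240 = 1.006401
r = 1.006401 − 1 = 0.6401%, i.e. 0.64%.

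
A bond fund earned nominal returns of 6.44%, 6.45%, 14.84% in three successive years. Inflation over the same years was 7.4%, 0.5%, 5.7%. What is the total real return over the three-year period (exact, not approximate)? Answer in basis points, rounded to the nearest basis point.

Nominal growth factor = 1.0644 × 1.0645 × 1.1484 = 1.301199
Price-level growth factor = 1.0740 × 1.0050 × 1.0570 = 1.140894
Real growth factor = 1.301199 / 1.140894 = 1.140508
Total real return = 1.140508 − 1 → 1405 basis points.

1405 basis points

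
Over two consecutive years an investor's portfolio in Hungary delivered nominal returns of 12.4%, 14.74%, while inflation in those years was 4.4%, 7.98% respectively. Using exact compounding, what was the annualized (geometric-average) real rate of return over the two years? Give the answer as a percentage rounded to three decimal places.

6.959%

Compound the nominal returns: 1.1240 × 1.1474 = 1.28967760.
Compound inflation: 1.0440 × 1.0798 = 1.12731120.
Deflate: 1.28967760 / 1.12731120 = 1.14402979.
Annualized real rate = 1.14402979^(1/2) − 1 = 6.9593% → 6.959%.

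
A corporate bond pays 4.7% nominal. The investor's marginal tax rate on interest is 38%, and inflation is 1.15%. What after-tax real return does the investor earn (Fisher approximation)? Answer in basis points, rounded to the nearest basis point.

After-tax nominal return = 4.7% × (1 − 0.38) = 2.9140%.
r ≈ 2.9140% − 1.15% → 176 basis points.

176 basis points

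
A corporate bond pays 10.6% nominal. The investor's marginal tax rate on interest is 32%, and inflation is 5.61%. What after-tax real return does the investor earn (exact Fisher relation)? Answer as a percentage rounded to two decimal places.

1.51%

After-tax nominal return = 10.6% × (1 − 0.32) = 7.2080%.
1 + r = 1.07208 / 1.05610 = 1.015131
After-tax real rate = 1.015131 − 1 → 1.51%.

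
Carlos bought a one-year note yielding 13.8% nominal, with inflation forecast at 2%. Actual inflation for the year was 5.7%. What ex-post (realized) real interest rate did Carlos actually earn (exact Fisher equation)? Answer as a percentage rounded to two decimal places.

Ex-post: (1 + 0.1380)/(1 + 0.0570) − 1 = 7.6632%
So the realized real rate is 7.66%.

7.66%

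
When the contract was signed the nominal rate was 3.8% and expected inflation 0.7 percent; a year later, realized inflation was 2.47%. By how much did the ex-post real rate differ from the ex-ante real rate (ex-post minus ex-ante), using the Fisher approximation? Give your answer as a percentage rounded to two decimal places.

-1.77%

Ex-ante: 3.8% − 0.7% = 3.100%
Ex-post: 3.8% − 2.47% = 1.330%
Difference (ex-post − ex-ante) = -1.7700% → -1.77%.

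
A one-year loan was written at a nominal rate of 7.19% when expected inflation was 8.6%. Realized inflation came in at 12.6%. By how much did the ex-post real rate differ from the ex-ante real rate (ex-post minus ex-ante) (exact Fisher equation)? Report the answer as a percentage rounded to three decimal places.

-3.506%

Ex-ante: (1 + 0.0719)/(1 + 0.0860) − 1 = -1.2983%
Ex-post: (1 + 0.0719)/(1 + 0.1260) − 1 = -4.8046%
Difference (ex-post − ex-ante) = -3.5063% → -3.506%.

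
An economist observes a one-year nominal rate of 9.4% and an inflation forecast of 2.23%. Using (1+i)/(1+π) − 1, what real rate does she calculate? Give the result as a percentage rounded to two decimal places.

7.01%

1 + r = 1.09400 / 1.02230 = 1.070136
r = 1.070136 − 1 = 7.0136%, i.e. 7.01%.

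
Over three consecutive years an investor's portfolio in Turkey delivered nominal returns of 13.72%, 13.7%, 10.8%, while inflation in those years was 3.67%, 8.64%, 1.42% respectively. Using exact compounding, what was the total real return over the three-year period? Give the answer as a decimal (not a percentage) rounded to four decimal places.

0.2542

Compound the nominal returns: 1.1372 × 1.1370 × 1.1080 = 1.432640.
Compound inflation: 1.0367 × 1.0864 × 1.0142 = 1.142264.
Deflate: 1.432640 / 1.142264 = 1.254211.
Total real return = 1.254211 − 1 → 0.2542.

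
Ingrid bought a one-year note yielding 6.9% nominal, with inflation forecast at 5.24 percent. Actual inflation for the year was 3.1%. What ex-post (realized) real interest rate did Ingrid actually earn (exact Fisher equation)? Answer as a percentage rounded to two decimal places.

3.69%

Ex-post: (1 + 0.0690)/(1 + 0.0310) − 1 = 3.6857%
So the realized real rate is 3.69%.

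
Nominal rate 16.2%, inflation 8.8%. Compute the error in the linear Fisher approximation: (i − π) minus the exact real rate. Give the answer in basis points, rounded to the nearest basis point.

60 basis points

Approximate: r ≈ 16.200% − 8.800% = 7.4000%
Exact: (1 + 0.1620)/(1 + 0.0880) − 1 = 6.8015%
Error = 7.4000% − 6.8015% = 0.5985% → 60 basis points.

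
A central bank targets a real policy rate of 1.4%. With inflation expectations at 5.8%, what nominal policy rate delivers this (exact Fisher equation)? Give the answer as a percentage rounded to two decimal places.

(1 + i) = (1 + r)(1 + π) = 1.01400 × 1.05800 = 1.072812
i = 1.072812 − 1, so the required nominal rate is 7.28%.

7.28%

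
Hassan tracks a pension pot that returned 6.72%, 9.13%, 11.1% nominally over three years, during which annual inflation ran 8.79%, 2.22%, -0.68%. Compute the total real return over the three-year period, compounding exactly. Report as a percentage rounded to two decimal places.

Nominal growth factor = 1.0672 × 1.0913 × 1.1110 = 1.293910
Price-level growth factor = 1.0879 × 1.0222 × 0.9932 = 1.104489
Real growth factor = 1.293910 / 1.104489 = 1.171500
Total real return = 1.171500 − 1 → 17.15%.

17.15%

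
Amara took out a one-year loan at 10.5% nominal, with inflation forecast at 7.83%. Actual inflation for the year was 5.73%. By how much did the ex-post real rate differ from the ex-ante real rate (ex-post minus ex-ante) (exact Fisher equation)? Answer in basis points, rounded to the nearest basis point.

Ex-ante: (1 + 0.1050)/(1 + 0.0783) − 1 = 2.4761%
Ex-post: (1 + 0.1050)/(1 + 0.0573) − 1 = 4.5115%
Difference (ex-post − ex-ante) = 2.0354% → 204 basis points.

204 basis points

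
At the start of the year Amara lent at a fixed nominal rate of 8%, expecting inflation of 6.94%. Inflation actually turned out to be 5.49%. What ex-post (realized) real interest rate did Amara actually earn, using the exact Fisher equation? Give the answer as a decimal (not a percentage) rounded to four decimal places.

0.0238

Ex-post: (1 + 0.0800)/(1 + 0.0549) − 1 = 2.3794%
So the realized real rate is 0.0238.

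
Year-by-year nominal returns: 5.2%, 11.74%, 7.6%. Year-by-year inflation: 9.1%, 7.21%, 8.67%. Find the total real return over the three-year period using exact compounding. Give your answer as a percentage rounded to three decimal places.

-0.490%

Compound the nominal returns: 1.0520 × 1.1174 × 1.0760 = 1.264843.
Compound inflation: 1.0910 × 1.0721 × 1.0867 = 1.271071.
Deflate: 1.264843 / 1.271071 = 0.995101.
Total real return = 0.995101 − 1 → -0.490%.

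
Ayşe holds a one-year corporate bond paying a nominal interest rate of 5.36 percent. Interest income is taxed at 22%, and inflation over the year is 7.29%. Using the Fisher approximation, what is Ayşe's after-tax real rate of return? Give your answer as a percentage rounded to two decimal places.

After-tax nominal return = 5.36% × (1 − 0.22) = 4.1808%.
r ≈ 4.1808% − 7.29% → -3.11%.

-3.11%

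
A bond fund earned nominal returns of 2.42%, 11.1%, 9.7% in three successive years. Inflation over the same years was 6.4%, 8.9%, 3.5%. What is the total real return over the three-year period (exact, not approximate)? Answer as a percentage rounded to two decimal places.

Compound the nominal returns: 1.0242 × 1.1110 × 1.0970 = 1.248261.
Compound inflation: 1.0640 × 1.0890 × 1.0350 = 1.199250.
Deflate: 1.248261 / 1.199250 = 1.040868.
Total real return = 1.040868 − 1 → 4.09%.

4.09%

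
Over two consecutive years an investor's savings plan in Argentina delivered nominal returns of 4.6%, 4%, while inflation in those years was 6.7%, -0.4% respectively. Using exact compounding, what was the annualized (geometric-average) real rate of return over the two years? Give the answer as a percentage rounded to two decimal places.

Nominal growth factor = 1.0460 × 1.0400 = 1.08784000
Price-level growth factor = 1.0670 × 0.9960 = 1.06273200
Real growth factor = 1.08784000 / 1.06273200 = 1.02362590
Annualized real rate = 1.02362590^(1/2) − 1 = 1.1744% → 1.17%.

1.17%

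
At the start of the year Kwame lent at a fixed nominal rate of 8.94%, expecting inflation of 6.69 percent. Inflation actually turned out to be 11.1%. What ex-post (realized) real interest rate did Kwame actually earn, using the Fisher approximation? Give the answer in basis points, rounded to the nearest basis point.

Ex-post: 8.94% − 11.1% = -2.160%
So the realized real rate is -216 basis points.

-216 basis points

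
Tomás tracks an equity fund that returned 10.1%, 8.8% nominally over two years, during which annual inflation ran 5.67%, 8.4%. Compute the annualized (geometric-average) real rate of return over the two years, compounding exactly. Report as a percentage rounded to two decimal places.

Nominal growth factor = 1.1010 × 1.0880 = 1.19788800
Price-level growth factor = 1.0567 × 1.0840 = 1.14546280
Real growth factor = 1.19788800 / 1.14546280 = 1.04576770
Annualized real rate = 1.04576770^(1/2) − 1 = 2.2628% → 2.26%.

2.26%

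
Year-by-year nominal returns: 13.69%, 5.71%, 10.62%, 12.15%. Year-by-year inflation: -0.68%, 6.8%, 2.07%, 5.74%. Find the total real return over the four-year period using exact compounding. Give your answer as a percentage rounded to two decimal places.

Nominal growth factor = 1.1369 × 1.0571 × 1.1062 × 1.1215 = 1.490978
Price-level growth factor = 0.9932 × 1.0680 × 1.0207 × 1.0574 = 1.144842
Real growth factor = 1.490978 / 1.144842 = 1.302345
Total real return = 1.302345 − 1 → 30.23%.

30.23%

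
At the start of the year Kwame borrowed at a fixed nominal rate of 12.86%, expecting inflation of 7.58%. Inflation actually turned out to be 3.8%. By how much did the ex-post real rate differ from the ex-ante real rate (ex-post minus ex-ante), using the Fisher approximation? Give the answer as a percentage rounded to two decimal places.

3.78%

Ex-ante: 12.86% − 7.58% = 5.280%
Ex-post: 12.86% − 3.8% = 9.060%
Difference (ex-post − ex-ante) = 3.7800% → 3.78%.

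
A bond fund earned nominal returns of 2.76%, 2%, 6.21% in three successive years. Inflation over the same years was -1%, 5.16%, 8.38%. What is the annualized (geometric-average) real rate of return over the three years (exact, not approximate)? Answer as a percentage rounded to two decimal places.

-0.45%

Compound the nominal returns: 1.0276 × 1.0200 × 1.0621 = 1.11324224.
Compound inflation: 0.9900 × 1.0516 × 1.0838 = 1.12832684.
Deflate: 1.11324224 / 1.12832684 = 0.98663100.
Annualized real rate = 0.98663100^(1/3) − 1 = -0.4476% → -0.45%.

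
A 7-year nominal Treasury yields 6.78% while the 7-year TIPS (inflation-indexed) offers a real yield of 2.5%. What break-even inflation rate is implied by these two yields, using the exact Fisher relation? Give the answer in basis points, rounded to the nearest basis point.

418 basis points

(1 + π) = (1 + i)/(1 + r) = 1.06780 / 1.02500 = 1.041756
Break-even inflation = 1.041756 − 1 → 418 basis points.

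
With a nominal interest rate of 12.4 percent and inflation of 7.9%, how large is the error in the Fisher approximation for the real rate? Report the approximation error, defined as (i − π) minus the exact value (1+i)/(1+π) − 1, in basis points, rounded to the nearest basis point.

Approximate: r ≈ 12.400% − 7.900% = 4.5000%
Exact: (1 + 0.1240)/(1 + 0.0790) − 1 = 4.1705%
Error = 4.5000% − 4.1705% = 0.3295% → 33 basis points.

33 basis points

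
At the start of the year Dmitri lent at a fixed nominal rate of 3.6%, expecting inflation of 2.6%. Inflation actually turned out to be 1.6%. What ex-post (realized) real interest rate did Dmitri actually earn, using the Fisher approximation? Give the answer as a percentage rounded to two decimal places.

2.00%

Ex-post: 3.6% − 1.6% = 2.000%
So the realized real rate is 2.00%.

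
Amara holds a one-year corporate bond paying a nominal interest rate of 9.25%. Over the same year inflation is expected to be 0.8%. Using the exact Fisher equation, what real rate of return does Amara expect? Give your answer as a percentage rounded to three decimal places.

8.383%

1 + r = 1.09250 / 1.00800 = 1.083829
r = 1.083829 − 1 = 8.3829%, i.e. 8.383%.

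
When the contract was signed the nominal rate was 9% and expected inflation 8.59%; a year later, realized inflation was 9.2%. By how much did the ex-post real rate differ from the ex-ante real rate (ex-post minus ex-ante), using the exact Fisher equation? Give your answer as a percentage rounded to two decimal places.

-0.56%

Ex-ante: (1 + 0.0900)/(1 + 0.0859) − 1 = 0.3776%
Ex-post: (1 + 0.0900)/(1 + 0.0920) − 1 = -0.1832%
Difference (ex-post − ex-ante) = -0.5607% → -0.56%.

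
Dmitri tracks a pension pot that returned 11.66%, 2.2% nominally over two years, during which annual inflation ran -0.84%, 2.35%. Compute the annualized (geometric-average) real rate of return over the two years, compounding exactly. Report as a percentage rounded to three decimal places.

6.038%

Compound the nominal returns: 1.1166 × 1.0220 = 1.14116520.
Compound inflation: 0.9916 × 1.0235 = 1.01490260.
Deflate: 1.14116520 / 1.01490260 = 1.12440859.
Annualized real rate = 1.12440859^(1/2) − 1 = 6.0381% → 6.038%.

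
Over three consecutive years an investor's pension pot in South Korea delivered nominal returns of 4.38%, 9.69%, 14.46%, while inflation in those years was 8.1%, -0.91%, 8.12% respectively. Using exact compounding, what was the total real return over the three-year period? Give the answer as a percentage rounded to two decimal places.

Compound the nominal returns: 1.0438 × 1.0969 × 1.1446 = 1.310503.
Compound inflation: 1.0810 × 0.9909 × 1.0812 = 1.158141.
Deflate: 1.310503 / 1.158141 = 1.131557.
Total real return = 1.131557 − 1 → 13.16%.

13.16%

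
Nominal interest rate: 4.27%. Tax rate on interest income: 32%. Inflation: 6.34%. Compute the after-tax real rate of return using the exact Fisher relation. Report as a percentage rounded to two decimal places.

-3.23%

After-tax nominal return = 4.27% × (1 − 0.32) = 2.9036%.
1 + r = 1.029036 / 1.06340 = 0.967685
After-tax real rate = 0.967685 − 1 → -3.23%.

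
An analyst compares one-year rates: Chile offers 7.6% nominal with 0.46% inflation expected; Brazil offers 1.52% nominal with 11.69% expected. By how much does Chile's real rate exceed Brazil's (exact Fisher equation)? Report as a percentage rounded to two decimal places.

Chile: (1 + 0.0760)/(1 + 0.0046) − 1 = 7.1073%
Brazil: (1 + 0.0152)/(1 + 0.1169) − 1 = -9.1056%
Differential = 7.1073% − (-9.1056%) = 16.2129% → 16.21%.

16.21%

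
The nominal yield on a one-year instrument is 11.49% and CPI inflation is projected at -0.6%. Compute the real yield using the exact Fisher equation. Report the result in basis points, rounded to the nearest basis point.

1216 basis points

1 + r = 1.11490 / 0.99400 = 1.121630
r = 1.121630 − 1 = 12.1630%, i.e. 1216 basis points.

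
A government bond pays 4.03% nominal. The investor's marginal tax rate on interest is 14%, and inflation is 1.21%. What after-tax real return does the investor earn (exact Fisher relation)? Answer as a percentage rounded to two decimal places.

2.23%

After-tax nominal return = 4.03% × (1 − 0.14) = 3.4658%.
1 + r = 1.034658 / 1.01210 = 1.022288
After-tax real rate = 1.022288 − 1 → 2.23%.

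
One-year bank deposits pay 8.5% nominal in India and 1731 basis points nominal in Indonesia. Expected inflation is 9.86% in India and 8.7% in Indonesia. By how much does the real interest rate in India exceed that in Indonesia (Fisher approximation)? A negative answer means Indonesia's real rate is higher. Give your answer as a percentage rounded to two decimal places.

-9.97%

India: 8.5% − 9.86% = -1.360%
Indonesia: 17.31% − 8.7% = 8.610%
Differential = -9.970% → -9.97%.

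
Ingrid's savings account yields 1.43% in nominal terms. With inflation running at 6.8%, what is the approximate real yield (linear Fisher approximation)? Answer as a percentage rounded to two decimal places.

-5.37%

r ≈ i − π = 1.43% − 6.8% = -5.37%.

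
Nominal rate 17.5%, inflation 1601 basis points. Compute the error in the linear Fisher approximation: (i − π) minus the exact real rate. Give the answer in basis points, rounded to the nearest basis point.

Approximate: r ≈ 17.500% − 16.010% = 1.4900%
Exact: (1 + 0.1750)/(1 + 0.1601) − 1 = 1.2844%
Error = 1.4900% − 1.2844% = 0.2056% → 21 basis points.

21 basis points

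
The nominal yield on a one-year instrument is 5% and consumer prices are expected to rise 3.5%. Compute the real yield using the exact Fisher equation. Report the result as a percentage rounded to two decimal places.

1.45%

By the Fisher equation, 1 + r = (1 + i)/(1 + π).
1 + r = 1.05000 / 1.03500 = 1.014493
r = 1.014493 − 1 = 1.4493%, i.e. 1.45%.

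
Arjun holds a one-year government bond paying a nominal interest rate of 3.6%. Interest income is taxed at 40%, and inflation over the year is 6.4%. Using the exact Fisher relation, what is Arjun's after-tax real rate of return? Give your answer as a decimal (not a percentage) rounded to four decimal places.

After-tax nominal return = 3.6% × (1 − 0.4) = 2.1600%.
1 + r = 1.02160 / 1.06400 = 0.9601504
After-tax real rate = 0.9601504 − 1 → -0.0398.

-0.0398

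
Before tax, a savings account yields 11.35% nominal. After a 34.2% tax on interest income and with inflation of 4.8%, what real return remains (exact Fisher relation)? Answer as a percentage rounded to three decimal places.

2.546%

After-tax nominal return = 11.35% × (1 − 0.342) = 7.4683%.
1 + r = 1.074683 / 1.04800 = 1.025461
After-tax real rate = 1.025461 − 1 → 2.546%.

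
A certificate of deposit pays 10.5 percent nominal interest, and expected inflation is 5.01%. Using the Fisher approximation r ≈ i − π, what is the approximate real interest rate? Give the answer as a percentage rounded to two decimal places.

5.49%

r ≈ i − π = 10.5% − 5.01% = 5.49%.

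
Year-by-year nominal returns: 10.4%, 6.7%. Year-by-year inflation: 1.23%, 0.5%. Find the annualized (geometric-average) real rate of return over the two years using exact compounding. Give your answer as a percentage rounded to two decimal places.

7.60%

Compound the nominal returns: 1.1040 × 1.0670 = 1.17796800.
Compound inflation: 1.0123 × 1.0050 = 1.01736150.
Deflate: 1.17796800 / 1.01736150 = 1.15786571.
Annualized real rate = 1.15786571^(1/2) − 1 = 7.6042% → 7.60%.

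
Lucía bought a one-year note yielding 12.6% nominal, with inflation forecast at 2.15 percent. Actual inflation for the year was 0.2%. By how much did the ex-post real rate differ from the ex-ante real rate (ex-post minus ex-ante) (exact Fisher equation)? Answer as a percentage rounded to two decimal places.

Ex-ante: (1 + 0.1260)/(1 + 0.0215) − 1 = 10.2301%
Ex-post: (1 + 0.1260)/(1 + 0.0020) − 1 = 12.3752%
Difference (ex-post − ex-ante) = 2.1452% → 2.15%.

2.15%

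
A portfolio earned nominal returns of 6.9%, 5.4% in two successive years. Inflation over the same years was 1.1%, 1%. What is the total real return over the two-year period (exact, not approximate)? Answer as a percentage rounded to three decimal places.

Nominal growth factor = 1.0690 × 1.0540 = 1.126726
Price-level growth factor = 1.0110 × 1.0100 = 1.021110
Real growth factor = 1.126726 / 1.021110 = 1.103433
Total real return = 1.103433 − 1 → 10.343%.

10.343%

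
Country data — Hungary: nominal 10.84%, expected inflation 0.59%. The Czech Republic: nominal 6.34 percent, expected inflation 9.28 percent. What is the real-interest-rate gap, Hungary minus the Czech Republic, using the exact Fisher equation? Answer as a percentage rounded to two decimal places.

12.88%

Hungary: (1 + 0.1084)/(1 + 0.0059) − 1 = 10.1899%
The Czech Republic: (1 + 0.0634)/(1 + 0.0928) − 1 = -2.6903%
Differential = 10.1899% − (-2.6903%) = 12.8802% → 12.88%.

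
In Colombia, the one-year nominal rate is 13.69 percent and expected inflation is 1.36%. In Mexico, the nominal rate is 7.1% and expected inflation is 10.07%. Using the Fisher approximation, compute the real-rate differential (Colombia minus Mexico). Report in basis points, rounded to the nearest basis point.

1530 basis points

Colombia: 13.69% − 1.36% = 12.330%
Mexico: 7.1% − 10.07% = -2.970%
Differential = 15.300% → 1530 basis points.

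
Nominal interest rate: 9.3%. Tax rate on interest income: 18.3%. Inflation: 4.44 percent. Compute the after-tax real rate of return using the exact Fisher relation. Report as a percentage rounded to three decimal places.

After-tax nominal return = 9.3% × (1 − 0.183) = 7.5981%.
1 + r = 1.075981 / 1.04440 = 1.030238
After-tax real rate = 1.030238 − 1 → 3.024%.

3.024%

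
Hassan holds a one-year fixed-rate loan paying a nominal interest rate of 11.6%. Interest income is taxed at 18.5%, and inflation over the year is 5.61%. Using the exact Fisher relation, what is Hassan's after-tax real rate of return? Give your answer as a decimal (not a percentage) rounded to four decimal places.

0.0364

After-tax nominal return = 11.6% × (1 − 0.185) = 9.4540%.
1 + r = 1.09454 / 1.05610 = 1.036398
After-tax real rate = 1.036398 − 1 → 0.0364.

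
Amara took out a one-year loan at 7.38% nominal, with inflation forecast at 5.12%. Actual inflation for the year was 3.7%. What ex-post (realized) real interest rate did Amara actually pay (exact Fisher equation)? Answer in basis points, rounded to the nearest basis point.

355 basis points

Ex-post: (1 + 0.0738)/(1 + 0.0370) − 1 = 3.5487%
So the realized real rate is 355 basis points.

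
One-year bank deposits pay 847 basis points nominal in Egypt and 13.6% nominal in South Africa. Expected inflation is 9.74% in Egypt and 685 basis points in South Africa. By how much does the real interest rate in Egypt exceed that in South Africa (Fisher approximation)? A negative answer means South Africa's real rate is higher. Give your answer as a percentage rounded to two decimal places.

Egypt: 8.47% − 9.74% = -1.270%
South Africa: 13.6% − 6.85% = 6.750%
Differential = -8.020% → -8.02%.

-8.02%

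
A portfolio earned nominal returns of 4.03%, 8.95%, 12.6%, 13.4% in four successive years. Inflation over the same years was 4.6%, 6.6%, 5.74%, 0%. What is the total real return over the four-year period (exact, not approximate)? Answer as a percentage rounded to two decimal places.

Compound the nominal returns: 1.0403 × 1.0895 × 1.1260 × 1.1340 = 1.447229.
Compound inflation: 1.0460 × 1.0660 × 1.0574 × 1.0000 = 1.179039.
Deflate: 1.447229 / 1.179039 = 1.227465.
Total real return = 1.227465 − 1 → 22.75%.

22.75%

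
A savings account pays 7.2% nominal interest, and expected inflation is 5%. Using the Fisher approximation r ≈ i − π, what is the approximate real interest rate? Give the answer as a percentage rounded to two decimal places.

2.20%

r ≈ i − π = 7.2% − 5% = 2.20%.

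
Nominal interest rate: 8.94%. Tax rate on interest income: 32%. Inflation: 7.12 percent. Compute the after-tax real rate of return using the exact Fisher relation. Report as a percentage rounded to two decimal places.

After-tax nominal return = 8.94% × (1 − 0.32) = 6.0792%.
1 + r = 1.060792 / 1.07120 = 0.990284
After-tax real rate = 0.990284 − 1 → -0.97%.

-0.97%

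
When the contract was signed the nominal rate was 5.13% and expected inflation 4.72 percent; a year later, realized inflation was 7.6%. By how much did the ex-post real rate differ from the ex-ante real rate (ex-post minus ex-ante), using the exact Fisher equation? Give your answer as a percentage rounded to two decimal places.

-2.69%

Ex-ante: (1 + 0.0513)/(1 + 0.0472) − 1 = 0.3915%
Ex-post: (1 + 0.0513)/(1 + 0.0760) − 1 = -2.2955%
Difference (ex-post − ex-ante) = -2.6871% → -2.69%.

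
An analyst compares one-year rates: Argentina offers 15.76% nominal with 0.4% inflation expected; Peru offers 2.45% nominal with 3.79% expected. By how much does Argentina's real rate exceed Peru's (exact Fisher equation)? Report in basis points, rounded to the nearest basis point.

Argentina: (1 + 0.1576)/(1 + 0.0040) − 1 = 15.2988%
Peru: (1 + 0.0245)/(1 + 0.0379) − 1 = -1.2911%
Differential = 15.2988% − (-1.2911%) = 16.5899% → 1659 basis points.

1659 basis points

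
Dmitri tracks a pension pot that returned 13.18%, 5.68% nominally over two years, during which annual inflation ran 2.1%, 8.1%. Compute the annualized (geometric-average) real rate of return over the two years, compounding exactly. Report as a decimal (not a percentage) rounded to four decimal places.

0.0410

Nominal growth factor = 1.1318 × 1.0568 = 1.19608624
Price-level growth factor = 1.0210 × 1.0810 = 1.10370100
Real growth factor = 1.19608624 / 1.10370100 = 1.08370495
Annualized real rate = 1.08370495^(1/2) − 1 = 4.1012% → 0.0410.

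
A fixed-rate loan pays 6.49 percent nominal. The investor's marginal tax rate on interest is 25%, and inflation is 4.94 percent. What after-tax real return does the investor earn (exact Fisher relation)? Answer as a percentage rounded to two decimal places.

-0.07%

After-tax nominal return = 6.49% × (1 − 0.25) = 4.8675%.
1 + r = 1.048675 / 1.04940 = 0.999309
After-tax real rate = 0.999309 − 1 → -0.07%.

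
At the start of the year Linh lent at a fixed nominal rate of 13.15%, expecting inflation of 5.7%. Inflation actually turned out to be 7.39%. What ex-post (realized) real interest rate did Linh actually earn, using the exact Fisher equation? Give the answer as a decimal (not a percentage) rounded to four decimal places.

Ex-post: (1 + 0.1315)/(1 + 0.0739) − 1 = 5.3636%
So the realized real rate is 0.0536.

0.0536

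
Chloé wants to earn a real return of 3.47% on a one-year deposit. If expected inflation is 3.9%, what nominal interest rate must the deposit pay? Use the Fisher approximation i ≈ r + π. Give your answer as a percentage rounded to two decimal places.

i ≈ r + π = 3.47% + 3.9% = 7.37%.

7.37%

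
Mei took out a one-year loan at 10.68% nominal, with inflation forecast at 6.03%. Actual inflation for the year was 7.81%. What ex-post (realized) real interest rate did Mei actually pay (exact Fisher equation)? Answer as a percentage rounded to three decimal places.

2.662%

Ex-post: (1 + 0.1068)/(1 + 0.0781) − 1 = 2.6621%
So the realized real rate is 2.662%.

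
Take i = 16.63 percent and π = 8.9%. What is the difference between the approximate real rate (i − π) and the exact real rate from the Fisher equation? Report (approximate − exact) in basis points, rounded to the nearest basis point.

Approximate: r ≈ 16.630% − 8.900% = 7.7300%
Exact: (1 + 0.1663)/(1 + 0.0890) − 1 = 7.0983%
Error = 7.7300% − 7.0983% = 0.6317% → 63 basis points.

63 basis points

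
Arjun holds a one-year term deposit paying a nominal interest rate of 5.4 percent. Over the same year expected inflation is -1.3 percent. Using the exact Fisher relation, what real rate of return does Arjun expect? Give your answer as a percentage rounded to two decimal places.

6.79%

By the Fisher relation, 1 + r = (1 + i)/(1 + π).
1 + r = 1.05400 / 0.98700 = 1.067882
r = 1.067882 − 1 = 6.7882%, i.e. 6.79%.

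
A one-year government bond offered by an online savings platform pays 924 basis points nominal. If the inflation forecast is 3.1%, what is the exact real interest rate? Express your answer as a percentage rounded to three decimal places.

By the Fisher equation, 1 + r = (1 + i)/(1 + π).
1 + r = 1.09240 / 1.03100 = 1.059554
r = 1.059554 − 1 = 5.9554%, i.e. 5.955%.

5.955%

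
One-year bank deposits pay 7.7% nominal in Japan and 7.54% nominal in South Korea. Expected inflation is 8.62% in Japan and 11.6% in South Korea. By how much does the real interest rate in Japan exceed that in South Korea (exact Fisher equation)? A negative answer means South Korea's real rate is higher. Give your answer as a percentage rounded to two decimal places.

2.79%

Japan: (1 + 0.0770)/(1 + 0.0862) − 1 = -0.8470%
South Korea: (1 + 0.0754)/(1 + 0.1160) − 1 = -3.6380%
Differential = -0.8470% − (-3.6380%) = 2.7910% → 2.79%.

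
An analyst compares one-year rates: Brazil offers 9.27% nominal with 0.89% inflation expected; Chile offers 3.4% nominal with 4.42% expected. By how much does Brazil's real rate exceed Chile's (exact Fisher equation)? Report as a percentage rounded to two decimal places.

9.28%

Brazil: (1 + 0.0927)/(1 + 0.0089) − 1 = 8.3061%
Chile: (1 + 0.0340)/(1 + 0.0442) − 1 = -0.9768%
Differential = 8.3061% − (-0.9768%) = 9.2829% → 9.28%.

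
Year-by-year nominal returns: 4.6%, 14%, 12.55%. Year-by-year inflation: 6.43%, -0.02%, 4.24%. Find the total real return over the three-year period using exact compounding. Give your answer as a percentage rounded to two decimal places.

21.00%

Nominal growth factor = 1.0460 × 1.1400 × 1.1255 = 1.342091
Price-level growth factor = 1.0643 × 0.9998 × 1.0424 = 1.109204
Real growth factor = 1.342091 / 1.109204 = 1.209958
Total real return = 1.209958 − 1 → 21.00%.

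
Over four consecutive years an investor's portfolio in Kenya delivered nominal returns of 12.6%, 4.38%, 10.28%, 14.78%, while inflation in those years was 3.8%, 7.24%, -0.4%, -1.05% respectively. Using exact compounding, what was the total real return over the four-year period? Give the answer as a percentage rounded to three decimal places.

Nominal growth factor = 1.1260 × 1.0438 × 1.1028 × 1.1478 = 1.487711
Price-level growth factor = 1.0380 × 1.0724 × 0.9960 × 0.9895 = 1.097057
Real growth factor = 1.487711 / 1.097057 = 1.356093
Total real return = 1.356093 − 1 → 35.609%.

35.609%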